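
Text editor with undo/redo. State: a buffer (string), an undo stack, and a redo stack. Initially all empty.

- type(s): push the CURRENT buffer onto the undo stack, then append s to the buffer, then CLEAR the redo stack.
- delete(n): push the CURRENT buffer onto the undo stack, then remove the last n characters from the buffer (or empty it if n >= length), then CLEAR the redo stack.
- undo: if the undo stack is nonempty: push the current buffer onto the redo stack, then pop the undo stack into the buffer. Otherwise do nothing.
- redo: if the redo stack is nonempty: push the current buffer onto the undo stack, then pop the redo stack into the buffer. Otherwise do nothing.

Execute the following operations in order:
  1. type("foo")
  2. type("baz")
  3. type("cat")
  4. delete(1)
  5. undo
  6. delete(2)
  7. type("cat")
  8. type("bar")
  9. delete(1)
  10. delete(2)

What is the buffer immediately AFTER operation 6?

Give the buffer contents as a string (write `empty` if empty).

Answer: foobazc

Derivation:
After op 1 (type): buf='foo' undo_depth=1 redo_depth=0
After op 2 (type): buf='foobaz' undo_depth=2 redo_depth=0
After op 3 (type): buf='foobazcat' undo_depth=3 redo_depth=0
After op 4 (delete): buf='foobazca' undo_depth=4 redo_depth=0
After op 5 (undo): buf='foobazcat' undo_depth=3 redo_depth=1
After op 6 (delete): buf='foobazc' undo_depth=4 redo_depth=0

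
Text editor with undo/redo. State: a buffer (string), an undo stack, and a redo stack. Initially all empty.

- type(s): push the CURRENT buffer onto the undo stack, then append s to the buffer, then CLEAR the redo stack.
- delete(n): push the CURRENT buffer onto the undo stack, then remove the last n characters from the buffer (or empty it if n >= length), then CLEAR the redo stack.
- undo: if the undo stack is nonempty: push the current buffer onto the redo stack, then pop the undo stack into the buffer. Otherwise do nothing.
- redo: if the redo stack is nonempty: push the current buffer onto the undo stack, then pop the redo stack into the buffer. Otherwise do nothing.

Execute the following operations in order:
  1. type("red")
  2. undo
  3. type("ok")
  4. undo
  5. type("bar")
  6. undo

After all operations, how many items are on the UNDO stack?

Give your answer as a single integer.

After op 1 (type): buf='red' undo_depth=1 redo_depth=0
After op 2 (undo): buf='(empty)' undo_depth=0 redo_depth=1
After op 3 (type): buf='ok' undo_depth=1 redo_depth=0
After op 4 (undo): buf='(empty)' undo_depth=0 redo_depth=1
After op 5 (type): buf='bar' undo_depth=1 redo_depth=0
After op 6 (undo): buf='(empty)' undo_depth=0 redo_depth=1

Answer: 0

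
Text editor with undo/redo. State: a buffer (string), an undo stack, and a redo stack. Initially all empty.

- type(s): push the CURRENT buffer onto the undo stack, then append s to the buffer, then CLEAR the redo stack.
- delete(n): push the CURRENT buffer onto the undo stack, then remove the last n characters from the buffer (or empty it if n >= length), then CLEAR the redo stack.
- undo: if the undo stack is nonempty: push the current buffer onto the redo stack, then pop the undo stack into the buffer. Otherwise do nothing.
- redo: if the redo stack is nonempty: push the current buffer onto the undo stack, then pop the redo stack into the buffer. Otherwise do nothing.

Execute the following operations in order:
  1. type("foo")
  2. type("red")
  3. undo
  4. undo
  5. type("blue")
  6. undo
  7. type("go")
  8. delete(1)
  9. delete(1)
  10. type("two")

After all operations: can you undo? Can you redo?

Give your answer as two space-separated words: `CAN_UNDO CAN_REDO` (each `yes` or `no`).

Answer: yes no

Derivation:
After op 1 (type): buf='foo' undo_depth=1 redo_depth=0
After op 2 (type): buf='foored' undo_depth=2 redo_depth=0
After op 3 (undo): buf='foo' undo_depth=1 redo_depth=1
After op 4 (undo): buf='(empty)' undo_depth=0 redo_depth=2
After op 5 (type): buf='blue' undo_depth=1 redo_depth=0
After op 6 (undo): buf='(empty)' undo_depth=0 redo_depth=1
After op 7 (type): buf='go' undo_depth=1 redo_depth=0
After op 8 (delete): buf='g' undo_depth=2 redo_depth=0
After op 9 (delete): buf='(empty)' undo_depth=3 redo_depth=0
After op 10 (type): buf='two' undo_depth=4 redo_depth=0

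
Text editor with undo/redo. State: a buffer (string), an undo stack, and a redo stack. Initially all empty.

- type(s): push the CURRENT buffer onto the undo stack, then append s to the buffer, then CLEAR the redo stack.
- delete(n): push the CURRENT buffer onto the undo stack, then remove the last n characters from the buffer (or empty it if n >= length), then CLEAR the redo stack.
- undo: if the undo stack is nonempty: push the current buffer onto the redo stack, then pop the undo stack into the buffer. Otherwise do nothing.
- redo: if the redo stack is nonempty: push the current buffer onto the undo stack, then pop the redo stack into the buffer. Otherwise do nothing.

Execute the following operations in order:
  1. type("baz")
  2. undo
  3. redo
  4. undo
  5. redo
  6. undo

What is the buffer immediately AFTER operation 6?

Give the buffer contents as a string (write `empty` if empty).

After op 1 (type): buf='baz' undo_depth=1 redo_depth=0
After op 2 (undo): buf='(empty)' undo_depth=0 redo_depth=1
After op 3 (redo): buf='baz' undo_depth=1 redo_depth=0
After op 4 (undo): buf='(empty)' undo_depth=0 redo_depth=1
After op 5 (redo): buf='baz' undo_depth=1 redo_depth=0
After op 6 (undo): buf='(empty)' undo_depth=0 redo_depth=1

Answer: empty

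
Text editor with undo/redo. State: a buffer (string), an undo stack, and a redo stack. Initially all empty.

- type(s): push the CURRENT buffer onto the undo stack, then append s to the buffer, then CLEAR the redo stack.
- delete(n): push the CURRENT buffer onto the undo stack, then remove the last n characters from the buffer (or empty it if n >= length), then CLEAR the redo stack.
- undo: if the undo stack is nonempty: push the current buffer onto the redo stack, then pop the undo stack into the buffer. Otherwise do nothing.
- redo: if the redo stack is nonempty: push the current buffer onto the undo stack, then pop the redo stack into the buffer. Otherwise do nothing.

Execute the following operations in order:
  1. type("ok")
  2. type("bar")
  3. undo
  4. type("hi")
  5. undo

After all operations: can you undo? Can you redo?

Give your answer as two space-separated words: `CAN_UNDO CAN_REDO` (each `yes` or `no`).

After op 1 (type): buf='ok' undo_depth=1 redo_depth=0
After op 2 (type): buf='okbar' undo_depth=2 redo_depth=0
After op 3 (undo): buf='ok' undo_depth=1 redo_depth=1
After op 4 (type): buf='okhi' undo_depth=2 redo_depth=0
After op 5 (undo): buf='ok' undo_depth=1 redo_depth=1

Answer: yes yes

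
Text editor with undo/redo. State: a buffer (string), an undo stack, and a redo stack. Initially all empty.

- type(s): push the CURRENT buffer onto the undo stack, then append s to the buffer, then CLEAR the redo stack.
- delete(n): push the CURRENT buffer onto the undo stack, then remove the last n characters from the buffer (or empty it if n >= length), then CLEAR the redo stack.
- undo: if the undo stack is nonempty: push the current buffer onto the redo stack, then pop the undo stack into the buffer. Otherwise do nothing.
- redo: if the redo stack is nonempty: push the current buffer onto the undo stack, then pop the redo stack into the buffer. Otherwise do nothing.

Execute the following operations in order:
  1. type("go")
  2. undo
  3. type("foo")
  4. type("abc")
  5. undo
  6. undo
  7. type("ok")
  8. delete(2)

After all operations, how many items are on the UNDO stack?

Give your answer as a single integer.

After op 1 (type): buf='go' undo_depth=1 redo_depth=0
After op 2 (undo): buf='(empty)' undo_depth=0 redo_depth=1
After op 3 (type): buf='foo' undo_depth=1 redo_depth=0
After op 4 (type): buf='fooabc' undo_depth=2 redo_depth=0
After op 5 (undo): buf='foo' undo_depth=1 redo_depth=1
After op 6 (undo): buf='(empty)' undo_depth=0 redo_depth=2
After op 7 (type): buf='ok' undo_depth=1 redo_depth=0
After op 8 (delete): buf='(empty)' undo_depth=2 redo_depth=0

Answer: 2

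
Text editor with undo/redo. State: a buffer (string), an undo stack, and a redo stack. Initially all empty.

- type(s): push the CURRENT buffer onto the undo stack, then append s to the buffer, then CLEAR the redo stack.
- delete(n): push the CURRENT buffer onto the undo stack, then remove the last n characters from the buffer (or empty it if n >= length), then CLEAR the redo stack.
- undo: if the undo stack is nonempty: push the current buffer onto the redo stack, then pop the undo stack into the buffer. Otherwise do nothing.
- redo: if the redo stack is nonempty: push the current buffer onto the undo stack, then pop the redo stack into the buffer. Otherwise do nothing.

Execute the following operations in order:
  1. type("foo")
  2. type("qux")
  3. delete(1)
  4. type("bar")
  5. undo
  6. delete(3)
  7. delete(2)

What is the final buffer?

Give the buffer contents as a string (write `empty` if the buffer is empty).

Answer: empty

Derivation:
After op 1 (type): buf='foo' undo_depth=1 redo_depth=0
After op 2 (type): buf='fooqux' undo_depth=2 redo_depth=0
After op 3 (delete): buf='fooqu' undo_depth=3 redo_depth=0
After op 4 (type): buf='fooqubar' undo_depth=4 redo_depth=0
After op 5 (undo): buf='fooqu' undo_depth=3 redo_depth=1
After op 6 (delete): buf='fo' undo_depth=4 redo_depth=0
After op 7 (delete): buf='(empty)' undo_depth=5 redo_depth=0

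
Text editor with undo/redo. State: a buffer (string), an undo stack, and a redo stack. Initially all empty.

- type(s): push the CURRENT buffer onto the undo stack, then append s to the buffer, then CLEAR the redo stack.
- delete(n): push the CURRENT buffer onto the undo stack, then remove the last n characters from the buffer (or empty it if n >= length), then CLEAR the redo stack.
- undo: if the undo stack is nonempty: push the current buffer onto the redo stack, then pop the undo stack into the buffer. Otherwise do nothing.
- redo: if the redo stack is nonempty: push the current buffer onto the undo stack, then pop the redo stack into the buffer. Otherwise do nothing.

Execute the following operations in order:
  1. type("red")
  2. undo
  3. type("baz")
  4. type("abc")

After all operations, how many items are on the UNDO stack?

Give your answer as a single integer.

Answer: 2

Derivation:
After op 1 (type): buf='red' undo_depth=1 redo_depth=0
After op 2 (undo): buf='(empty)' undo_depth=0 redo_depth=1
After op 3 (type): buf='baz' undo_depth=1 redo_depth=0
After op 4 (type): buf='bazabc' undo_depth=2 redo_depth=0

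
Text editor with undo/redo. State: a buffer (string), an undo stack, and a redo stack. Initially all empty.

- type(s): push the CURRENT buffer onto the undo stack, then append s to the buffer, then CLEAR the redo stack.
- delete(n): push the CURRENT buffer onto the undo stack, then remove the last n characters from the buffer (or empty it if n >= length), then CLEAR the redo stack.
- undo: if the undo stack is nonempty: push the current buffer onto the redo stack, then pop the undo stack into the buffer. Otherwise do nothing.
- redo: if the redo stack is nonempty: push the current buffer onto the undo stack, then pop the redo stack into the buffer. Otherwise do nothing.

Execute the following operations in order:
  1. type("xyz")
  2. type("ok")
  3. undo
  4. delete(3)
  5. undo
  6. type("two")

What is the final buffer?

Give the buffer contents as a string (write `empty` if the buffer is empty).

After op 1 (type): buf='xyz' undo_depth=1 redo_depth=0
After op 2 (type): buf='xyzok' undo_depth=2 redo_depth=0
After op 3 (undo): buf='xyz' undo_depth=1 redo_depth=1
After op 4 (delete): buf='(empty)' undo_depth=2 redo_depth=0
After op 5 (undo): buf='xyz' undo_depth=1 redo_depth=1
After op 6 (type): buf='xyztwo' undo_depth=2 redo_depth=0

Answer: xyztwo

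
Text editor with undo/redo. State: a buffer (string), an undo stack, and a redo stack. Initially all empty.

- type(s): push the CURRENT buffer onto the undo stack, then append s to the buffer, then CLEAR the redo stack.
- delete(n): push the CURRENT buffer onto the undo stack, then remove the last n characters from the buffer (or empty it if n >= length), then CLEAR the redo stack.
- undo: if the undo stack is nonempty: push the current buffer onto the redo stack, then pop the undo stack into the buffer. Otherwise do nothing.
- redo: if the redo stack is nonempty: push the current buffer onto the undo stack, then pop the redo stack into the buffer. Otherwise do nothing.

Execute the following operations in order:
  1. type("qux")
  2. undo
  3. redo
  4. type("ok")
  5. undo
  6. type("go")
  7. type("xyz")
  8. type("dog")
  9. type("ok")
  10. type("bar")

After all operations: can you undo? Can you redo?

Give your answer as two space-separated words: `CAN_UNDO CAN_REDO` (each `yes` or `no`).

Answer: yes no

Derivation:
After op 1 (type): buf='qux' undo_depth=1 redo_depth=0
After op 2 (undo): buf='(empty)' undo_depth=0 redo_depth=1
After op 3 (redo): buf='qux' undo_depth=1 redo_depth=0
After op 4 (type): buf='quxok' undo_depth=2 redo_depth=0
After op 5 (undo): buf='qux' undo_depth=1 redo_depth=1
After op 6 (type): buf='quxgo' undo_depth=2 redo_depth=0
After op 7 (type): buf='quxgoxyz' undo_depth=3 redo_depth=0
After op 8 (type): buf='quxgoxyzdog' undo_depth=4 redo_depth=0
After op 9 (type): buf='quxgoxyzdogok' undo_depth=5 redo_depth=0
After op 10 (type): buf='quxgoxyzdogokbar' undo_depth=6 redo_depth=0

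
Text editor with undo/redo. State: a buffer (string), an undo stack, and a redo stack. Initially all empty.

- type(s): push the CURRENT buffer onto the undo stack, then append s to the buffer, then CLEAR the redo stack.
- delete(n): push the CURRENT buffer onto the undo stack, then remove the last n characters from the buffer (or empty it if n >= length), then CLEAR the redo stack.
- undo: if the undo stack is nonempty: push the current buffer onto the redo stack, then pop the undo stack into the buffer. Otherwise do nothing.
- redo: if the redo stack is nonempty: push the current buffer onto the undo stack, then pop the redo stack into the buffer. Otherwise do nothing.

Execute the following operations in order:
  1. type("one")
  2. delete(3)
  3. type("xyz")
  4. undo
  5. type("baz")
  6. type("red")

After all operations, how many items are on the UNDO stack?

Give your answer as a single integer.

After op 1 (type): buf='one' undo_depth=1 redo_depth=0
After op 2 (delete): buf='(empty)' undo_depth=2 redo_depth=0
After op 3 (type): buf='xyz' undo_depth=3 redo_depth=0
After op 4 (undo): buf='(empty)' undo_depth=2 redo_depth=1
After op 5 (type): buf='baz' undo_depth=3 redo_depth=0
After op 6 (type): buf='bazred' undo_depth=4 redo_depth=0

Answer: 4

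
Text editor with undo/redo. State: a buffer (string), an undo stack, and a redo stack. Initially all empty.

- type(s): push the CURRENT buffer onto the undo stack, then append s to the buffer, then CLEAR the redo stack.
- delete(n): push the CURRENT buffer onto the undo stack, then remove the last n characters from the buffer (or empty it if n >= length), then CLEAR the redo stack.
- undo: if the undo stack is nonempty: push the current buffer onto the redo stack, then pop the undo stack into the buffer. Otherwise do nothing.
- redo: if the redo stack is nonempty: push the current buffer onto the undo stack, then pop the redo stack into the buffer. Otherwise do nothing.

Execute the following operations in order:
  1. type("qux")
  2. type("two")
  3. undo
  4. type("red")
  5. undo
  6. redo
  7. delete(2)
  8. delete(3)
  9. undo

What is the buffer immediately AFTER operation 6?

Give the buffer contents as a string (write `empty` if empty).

After op 1 (type): buf='qux' undo_depth=1 redo_depth=0
After op 2 (type): buf='quxtwo' undo_depth=2 redo_depth=0
After op 3 (undo): buf='qux' undo_depth=1 redo_depth=1
After op 4 (type): buf='quxred' undo_depth=2 redo_depth=0
After op 5 (undo): buf='qux' undo_depth=1 redo_depth=1
After op 6 (redo): buf='quxred' undo_depth=2 redo_depth=0

Answer: quxred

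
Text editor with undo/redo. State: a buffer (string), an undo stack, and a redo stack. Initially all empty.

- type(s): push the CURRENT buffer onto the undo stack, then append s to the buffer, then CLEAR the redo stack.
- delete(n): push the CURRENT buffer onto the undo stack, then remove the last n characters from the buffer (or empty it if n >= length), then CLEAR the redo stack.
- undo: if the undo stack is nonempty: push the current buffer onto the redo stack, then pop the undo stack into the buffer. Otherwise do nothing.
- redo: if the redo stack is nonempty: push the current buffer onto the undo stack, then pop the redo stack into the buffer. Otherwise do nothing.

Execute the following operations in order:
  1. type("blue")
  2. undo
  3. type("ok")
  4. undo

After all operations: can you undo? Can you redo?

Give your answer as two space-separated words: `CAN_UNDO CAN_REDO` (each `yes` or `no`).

After op 1 (type): buf='blue' undo_depth=1 redo_depth=0
After op 2 (undo): buf='(empty)' undo_depth=0 redo_depth=1
After op 3 (type): buf='ok' undo_depth=1 redo_depth=0
After op 4 (undo): buf='(empty)' undo_depth=0 redo_depth=1

Answer: no yes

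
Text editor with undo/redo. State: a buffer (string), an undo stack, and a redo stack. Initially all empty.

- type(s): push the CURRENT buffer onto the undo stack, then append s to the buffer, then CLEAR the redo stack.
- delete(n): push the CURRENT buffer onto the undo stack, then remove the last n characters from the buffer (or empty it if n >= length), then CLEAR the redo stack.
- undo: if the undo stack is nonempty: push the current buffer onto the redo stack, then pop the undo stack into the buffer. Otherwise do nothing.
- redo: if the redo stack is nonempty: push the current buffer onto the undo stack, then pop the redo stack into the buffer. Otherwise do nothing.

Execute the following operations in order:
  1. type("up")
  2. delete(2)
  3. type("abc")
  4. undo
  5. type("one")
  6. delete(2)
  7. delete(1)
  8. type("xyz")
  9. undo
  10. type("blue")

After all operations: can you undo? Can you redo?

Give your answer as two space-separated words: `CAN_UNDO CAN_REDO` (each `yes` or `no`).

After op 1 (type): buf='up' undo_depth=1 redo_depth=0
After op 2 (delete): buf='(empty)' undo_depth=2 redo_depth=0
After op 3 (type): buf='abc' undo_depth=3 redo_depth=0
After op 4 (undo): buf='(empty)' undo_depth=2 redo_depth=1
After op 5 (type): buf='one' undo_depth=3 redo_depth=0
After op 6 (delete): buf='o' undo_depth=4 redo_depth=0
After op 7 (delete): buf='(empty)' undo_depth=5 redo_depth=0
After op 8 (type): buf='xyz' undo_depth=6 redo_depth=0
After op 9 (undo): buf='(empty)' undo_depth=5 redo_depth=1
After op 10 (type): buf='blue' undo_depth=6 redo_depth=0

Answer: yes no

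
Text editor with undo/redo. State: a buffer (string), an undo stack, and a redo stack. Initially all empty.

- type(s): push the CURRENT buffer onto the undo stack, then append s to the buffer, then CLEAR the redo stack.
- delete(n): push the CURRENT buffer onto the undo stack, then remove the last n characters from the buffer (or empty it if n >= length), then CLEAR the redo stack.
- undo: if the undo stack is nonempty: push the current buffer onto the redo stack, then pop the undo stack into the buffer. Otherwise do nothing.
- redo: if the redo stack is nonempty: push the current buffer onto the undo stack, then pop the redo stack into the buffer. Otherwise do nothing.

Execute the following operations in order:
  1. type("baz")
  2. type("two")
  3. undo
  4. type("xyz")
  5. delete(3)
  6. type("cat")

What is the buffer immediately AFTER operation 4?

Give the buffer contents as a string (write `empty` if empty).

After op 1 (type): buf='baz' undo_depth=1 redo_depth=0
After op 2 (type): buf='baztwo' undo_depth=2 redo_depth=0
After op 3 (undo): buf='baz' undo_depth=1 redo_depth=1
After op 4 (type): buf='bazxyz' undo_depth=2 redo_depth=0

Answer: bazxyz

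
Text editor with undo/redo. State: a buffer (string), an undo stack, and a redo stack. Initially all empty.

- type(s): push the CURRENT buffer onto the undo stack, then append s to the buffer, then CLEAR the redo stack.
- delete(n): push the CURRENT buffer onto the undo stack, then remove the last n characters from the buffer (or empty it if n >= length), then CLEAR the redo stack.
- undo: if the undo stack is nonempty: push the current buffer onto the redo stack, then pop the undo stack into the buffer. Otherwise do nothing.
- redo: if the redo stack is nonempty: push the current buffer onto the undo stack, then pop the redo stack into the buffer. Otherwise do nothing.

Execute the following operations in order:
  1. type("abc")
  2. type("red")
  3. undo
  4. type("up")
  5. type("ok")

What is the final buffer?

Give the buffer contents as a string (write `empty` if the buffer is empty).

Answer: abcupok

Derivation:
After op 1 (type): buf='abc' undo_depth=1 redo_depth=0
After op 2 (type): buf='abcred' undo_depth=2 redo_depth=0
After op 3 (undo): buf='abc' undo_depth=1 redo_depth=1
After op 4 (type): buf='abcup' undo_depth=2 redo_depth=0
After op 5 (type): buf='abcupok' undo_depth=3 redo_depth=0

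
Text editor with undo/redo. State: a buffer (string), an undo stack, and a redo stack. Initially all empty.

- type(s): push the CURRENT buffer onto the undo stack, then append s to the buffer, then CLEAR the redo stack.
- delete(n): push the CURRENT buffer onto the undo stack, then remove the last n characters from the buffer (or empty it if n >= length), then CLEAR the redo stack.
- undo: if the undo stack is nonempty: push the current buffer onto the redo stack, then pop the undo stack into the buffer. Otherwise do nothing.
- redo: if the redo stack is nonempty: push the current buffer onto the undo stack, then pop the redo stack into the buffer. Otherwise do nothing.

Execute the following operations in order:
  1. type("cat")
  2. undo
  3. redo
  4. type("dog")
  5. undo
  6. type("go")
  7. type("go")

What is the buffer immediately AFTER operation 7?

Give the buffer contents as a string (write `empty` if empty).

After op 1 (type): buf='cat' undo_depth=1 redo_depth=0
After op 2 (undo): buf='(empty)' undo_depth=0 redo_depth=1
After op 3 (redo): buf='cat' undo_depth=1 redo_depth=0
After op 4 (type): buf='catdog' undo_depth=2 redo_depth=0
After op 5 (undo): buf='cat' undo_depth=1 redo_depth=1
After op 6 (type): buf='catgo' undo_depth=2 redo_depth=0
After op 7 (type): buf='catgogo' undo_depth=3 redo_depth=0

Answer: catgogo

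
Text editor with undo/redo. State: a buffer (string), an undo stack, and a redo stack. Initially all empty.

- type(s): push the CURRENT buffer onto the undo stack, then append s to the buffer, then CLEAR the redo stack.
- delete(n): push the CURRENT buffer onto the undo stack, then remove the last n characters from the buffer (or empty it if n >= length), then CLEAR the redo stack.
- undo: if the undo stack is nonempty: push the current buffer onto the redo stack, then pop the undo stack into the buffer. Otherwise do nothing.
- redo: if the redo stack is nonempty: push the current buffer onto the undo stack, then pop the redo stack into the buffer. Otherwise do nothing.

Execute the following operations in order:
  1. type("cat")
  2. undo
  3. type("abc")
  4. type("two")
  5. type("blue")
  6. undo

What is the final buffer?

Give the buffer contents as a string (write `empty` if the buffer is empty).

Answer: abctwo

Derivation:
After op 1 (type): buf='cat' undo_depth=1 redo_depth=0
After op 2 (undo): buf='(empty)' undo_depth=0 redo_depth=1
After op 3 (type): buf='abc' undo_depth=1 redo_depth=0
After op 4 (type): buf='abctwo' undo_depth=2 redo_depth=0
After op 5 (type): buf='abctwoblue' undo_depth=3 redo_depth=0
After op 6 (undo): buf='abctwo' undo_depth=2 redo_depth=1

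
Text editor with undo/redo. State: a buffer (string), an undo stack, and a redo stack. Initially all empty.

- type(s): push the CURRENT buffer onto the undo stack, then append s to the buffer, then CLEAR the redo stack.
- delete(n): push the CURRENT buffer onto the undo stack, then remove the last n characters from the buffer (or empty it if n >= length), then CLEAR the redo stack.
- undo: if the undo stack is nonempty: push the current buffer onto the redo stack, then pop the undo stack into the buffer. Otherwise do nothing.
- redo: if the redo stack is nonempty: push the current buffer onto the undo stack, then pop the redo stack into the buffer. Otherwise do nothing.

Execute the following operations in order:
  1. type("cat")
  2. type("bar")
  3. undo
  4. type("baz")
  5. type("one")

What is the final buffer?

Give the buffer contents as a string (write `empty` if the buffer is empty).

Answer: catbazone

Derivation:
After op 1 (type): buf='cat' undo_depth=1 redo_depth=0
After op 2 (type): buf='catbar' undo_depth=2 redo_depth=0
After op 3 (undo): buf='cat' undo_depth=1 redo_depth=1
After op 4 (type): buf='catbaz' undo_depth=2 redo_depth=0
After op 5 (type): buf='catbazone' undo_depth=3 redo_depth=0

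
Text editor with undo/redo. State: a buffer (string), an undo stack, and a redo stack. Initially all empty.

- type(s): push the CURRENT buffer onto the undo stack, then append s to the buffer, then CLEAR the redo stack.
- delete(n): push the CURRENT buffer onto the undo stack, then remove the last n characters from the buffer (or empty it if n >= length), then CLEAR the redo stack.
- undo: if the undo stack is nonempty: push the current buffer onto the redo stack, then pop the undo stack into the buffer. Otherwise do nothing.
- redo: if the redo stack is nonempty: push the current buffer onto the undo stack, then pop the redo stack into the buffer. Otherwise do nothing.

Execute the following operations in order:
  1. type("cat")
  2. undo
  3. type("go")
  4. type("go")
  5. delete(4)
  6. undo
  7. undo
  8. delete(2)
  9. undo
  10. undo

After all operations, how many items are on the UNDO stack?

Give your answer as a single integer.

Answer: 0

Derivation:
After op 1 (type): buf='cat' undo_depth=1 redo_depth=0
After op 2 (undo): buf='(empty)' undo_depth=0 redo_depth=1
After op 3 (type): buf='go' undo_depth=1 redo_depth=0
After op 4 (type): buf='gogo' undo_depth=2 redo_depth=0
After op 5 (delete): buf='(empty)' undo_depth=3 redo_depth=0
After op 6 (undo): buf='gogo' undo_depth=2 redo_depth=1
After op 7 (undo): buf='go' undo_depth=1 redo_depth=2
After op 8 (delete): buf='(empty)' undo_depth=2 redo_depth=0
After op 9 (undo): buf='go' undo_depth=1 redo_depth=1
After op 10 (undo): buf='(empty)' undo_depth=0 redo_depth=2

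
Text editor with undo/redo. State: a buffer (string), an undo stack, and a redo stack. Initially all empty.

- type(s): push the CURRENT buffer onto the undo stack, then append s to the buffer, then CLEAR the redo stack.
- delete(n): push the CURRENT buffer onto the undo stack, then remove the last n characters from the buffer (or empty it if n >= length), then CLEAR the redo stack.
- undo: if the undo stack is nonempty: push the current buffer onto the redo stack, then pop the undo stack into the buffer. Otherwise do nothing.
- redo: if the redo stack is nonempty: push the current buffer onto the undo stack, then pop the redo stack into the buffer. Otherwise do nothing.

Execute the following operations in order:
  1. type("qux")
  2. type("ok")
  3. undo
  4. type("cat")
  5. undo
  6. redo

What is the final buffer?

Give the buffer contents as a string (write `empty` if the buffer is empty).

After op 1 (type): buf='qux' undo_depth=1 redo_depth=0
After op 2 (type): buf='quxok' undo_depth=2 redo_depth=0
After op 3 (undo): buf='qux' undo_depth=1 redo_depth=1
After op 4 (type): buf='quxcat' undo_depth=2 redo_depth=0
After op 5 (undo): buf='qux' undo_depth=1 redo_depth=1
After op 6 (redo): buf='quxcat' undo_depth=2 redo_depth=0

Answer: quxcat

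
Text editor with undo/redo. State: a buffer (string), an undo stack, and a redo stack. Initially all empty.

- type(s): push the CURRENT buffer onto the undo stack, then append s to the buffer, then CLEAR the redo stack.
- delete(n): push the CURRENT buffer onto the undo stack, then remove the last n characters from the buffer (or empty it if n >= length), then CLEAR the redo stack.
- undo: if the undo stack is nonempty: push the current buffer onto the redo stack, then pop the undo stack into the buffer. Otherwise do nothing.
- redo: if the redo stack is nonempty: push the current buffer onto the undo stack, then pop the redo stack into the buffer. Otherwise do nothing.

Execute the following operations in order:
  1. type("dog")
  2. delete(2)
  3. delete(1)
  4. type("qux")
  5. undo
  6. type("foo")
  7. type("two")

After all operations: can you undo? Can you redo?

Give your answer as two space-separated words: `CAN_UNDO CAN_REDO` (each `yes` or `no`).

After op 1 (type): buf='dog' undo_depth=1 redo_depth=0
After op 2 (delete): buf='d' undo_depth=2 redo_depth=0
After op 3 (delete): buf='(empty)' undo_depth=3 redo_depth=0
After op 4 (type): buf='qux' undo_depth=4 redo_depth=0
After op 5 (undo): buf='(empty)' undo_depth=3 redo_depth=1
After op 6 (type): buf='foo' undo_depth=4 redo_depth=0
After op 7 (type): buf='footwo' undo_depth=5 redo_depth=0

Answer: yes no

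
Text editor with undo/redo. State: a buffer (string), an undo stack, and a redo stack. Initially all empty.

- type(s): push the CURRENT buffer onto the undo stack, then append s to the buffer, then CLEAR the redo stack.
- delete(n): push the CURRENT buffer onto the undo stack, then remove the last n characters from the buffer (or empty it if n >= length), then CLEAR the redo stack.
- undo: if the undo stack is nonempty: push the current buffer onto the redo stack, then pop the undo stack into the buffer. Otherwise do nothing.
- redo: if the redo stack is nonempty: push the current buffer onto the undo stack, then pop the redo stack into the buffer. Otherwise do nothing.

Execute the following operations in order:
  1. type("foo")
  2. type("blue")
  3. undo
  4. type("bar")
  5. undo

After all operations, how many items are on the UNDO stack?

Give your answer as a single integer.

After op 1 (type): buf='foo' undo_depth=1 redo_depth=0
After op 2 (type): buf='fooblue' undo_depth=2 redo_depth=0
After op 3 (undo): buf='foo' undo_depth=1 redo_depth=1
After op 4 (type): buf='foobar' undo_depth=2 redo_depth=0
After op 5 (undo): buf='foo' undo_depth=1 redo_depth=1

Answer: 1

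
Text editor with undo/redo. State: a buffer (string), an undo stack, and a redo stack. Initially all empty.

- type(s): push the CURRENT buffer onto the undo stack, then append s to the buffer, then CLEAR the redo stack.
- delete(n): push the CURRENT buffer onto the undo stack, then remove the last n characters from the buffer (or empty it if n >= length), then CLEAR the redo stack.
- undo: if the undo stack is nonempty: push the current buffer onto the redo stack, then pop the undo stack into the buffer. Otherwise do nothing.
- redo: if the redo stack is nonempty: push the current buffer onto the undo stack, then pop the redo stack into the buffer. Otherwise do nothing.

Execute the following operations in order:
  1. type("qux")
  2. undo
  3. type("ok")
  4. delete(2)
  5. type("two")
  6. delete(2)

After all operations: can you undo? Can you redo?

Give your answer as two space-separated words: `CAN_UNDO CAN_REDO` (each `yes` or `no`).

Answer: yes no

Derivation:
After op 1 (type): buf='qux' undo_depth=1 redo_depth=0
After op 2 (undo): buf='(empty)' undo_depth=0 redo_depth=1
After op 3 (type): buf='ok' undo_depth=1 redo_depth=0
After op 4 (delete): buf='(empty)' undo_depth=2 redo_depth=0
After op 5 (type): buf='two' undo_depth=3 redo_depth=0
After op 6 (delete): buf='t' undo_depth=4 redo_depth=0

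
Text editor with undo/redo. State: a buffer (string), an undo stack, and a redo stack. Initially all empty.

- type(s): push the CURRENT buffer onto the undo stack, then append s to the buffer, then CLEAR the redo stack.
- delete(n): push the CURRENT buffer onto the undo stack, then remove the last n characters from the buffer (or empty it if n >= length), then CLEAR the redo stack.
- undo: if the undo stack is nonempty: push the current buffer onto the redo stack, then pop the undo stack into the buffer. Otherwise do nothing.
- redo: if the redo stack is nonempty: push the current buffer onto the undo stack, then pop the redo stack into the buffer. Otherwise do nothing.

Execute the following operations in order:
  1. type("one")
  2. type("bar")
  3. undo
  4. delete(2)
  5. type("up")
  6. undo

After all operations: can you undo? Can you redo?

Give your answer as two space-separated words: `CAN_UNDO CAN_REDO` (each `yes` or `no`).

Answer: yes yes

Derivation:
After op 1 (type): buf='one' undo_depth=1 redo_depth=0
After op 2 (type): buf='onebar' undo_depth=2 redo_depth=0
After op 3 (undo): buf='one' undo_depth=1 redo_depth=1
After op 4 (delete): buf='o' undo_depth=2 redo_depth=0
After op 5 (type): buf='oup' undo_depth=3 redo_depth=0
After op 6 (undo): buf='o' undo_depth=2 redo_depth=1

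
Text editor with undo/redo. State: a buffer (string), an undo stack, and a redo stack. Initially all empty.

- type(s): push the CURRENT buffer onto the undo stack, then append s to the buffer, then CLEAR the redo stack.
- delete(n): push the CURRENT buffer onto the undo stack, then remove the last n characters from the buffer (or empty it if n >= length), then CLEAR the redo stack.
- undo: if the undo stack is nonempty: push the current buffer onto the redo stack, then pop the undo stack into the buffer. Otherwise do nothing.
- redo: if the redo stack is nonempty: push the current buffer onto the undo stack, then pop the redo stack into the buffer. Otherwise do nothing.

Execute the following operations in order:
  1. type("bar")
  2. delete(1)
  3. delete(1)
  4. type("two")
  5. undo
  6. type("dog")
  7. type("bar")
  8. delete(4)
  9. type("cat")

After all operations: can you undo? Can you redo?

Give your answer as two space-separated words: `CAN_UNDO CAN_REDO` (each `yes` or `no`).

Answer: yes no

Derivation:
After op 1 (type): buf='bar' undo_depth=1 redo_depth=0
After op 2 (delete): buf='ba' undo_depth=2 redo_depth=0
After op 3 (delete): buf='b' undo_depth=3 redo_depth=0
After op 4 (type): buf='btwo' undo_depth=4 redo_depth=0
After op 5 (undo): buf='b' undo_depth=3 redo_depth=1
After op 6 (type): buf='bdog' undo_depth=4 redo_depth=0
After op 7 (type): buf='bdogbar' undo_depth=5 redo_depth=0
After op 8 (delete): buf='bdo' undo_depth=6 redo_depth=0
After op 9 (type): buf='bdocat' undo_depth=7 redo_depth=0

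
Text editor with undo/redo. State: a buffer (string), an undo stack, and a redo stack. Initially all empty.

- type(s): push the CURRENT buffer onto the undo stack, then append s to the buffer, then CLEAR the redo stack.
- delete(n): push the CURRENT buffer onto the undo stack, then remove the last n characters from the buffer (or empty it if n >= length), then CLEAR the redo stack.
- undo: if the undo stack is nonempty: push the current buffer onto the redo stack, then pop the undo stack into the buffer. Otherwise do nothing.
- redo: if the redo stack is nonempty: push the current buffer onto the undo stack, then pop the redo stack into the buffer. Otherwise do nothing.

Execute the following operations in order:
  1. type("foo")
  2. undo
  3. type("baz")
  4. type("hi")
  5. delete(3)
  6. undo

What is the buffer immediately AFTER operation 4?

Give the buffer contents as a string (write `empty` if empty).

Answer: bazhi

Derivation:
After op 1 (type): buf='foo' undo_depth=1 redo_depth=0
After op 2 (undo): buf='(empty)' undo_depth=0 redo_depth=1
After op 3 (type): buf='baz' undo_depth=1 redo_depth=0
After op 4 (type): buf='bazhi' undo_depth=2 redo_depth=0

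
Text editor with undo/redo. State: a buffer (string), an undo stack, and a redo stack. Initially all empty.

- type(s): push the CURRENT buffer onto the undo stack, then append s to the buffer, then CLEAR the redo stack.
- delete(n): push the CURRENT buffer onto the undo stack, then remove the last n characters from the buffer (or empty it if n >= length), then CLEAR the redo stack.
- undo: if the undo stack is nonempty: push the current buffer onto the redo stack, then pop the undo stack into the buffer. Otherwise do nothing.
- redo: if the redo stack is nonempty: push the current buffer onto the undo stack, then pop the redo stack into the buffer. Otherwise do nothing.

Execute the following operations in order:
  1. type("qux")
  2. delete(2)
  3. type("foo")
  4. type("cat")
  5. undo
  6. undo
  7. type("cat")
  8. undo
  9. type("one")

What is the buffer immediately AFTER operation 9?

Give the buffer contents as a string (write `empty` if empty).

Answer: qone

Derivation:
After op 1 (type): buf='qux' undo_depth=1 redo_depth=0
After op 2 (delete): buf='q' undo_depth=2 redo_depth=0
After op 3 (type): buf='qfoo' undo_depth=3 redo_depth=0
After op 4 (type): buf='qfoocat' undo_depth=4 redo_depth=0
After op 5 (undo): buf='qfoo' undo_depth=3 redo_depth=1
After op 6 (undo): buf='q' undo_depth=2 redo_depth=2
After op 7 (type): buf='qcat' undo_depth=3 redo_depth=0
After op 8 (undo): buf='q' undo_depth=2 redo_depth=1
After op 9 (type): buf='qone' undo_depth=3 redo_depth=0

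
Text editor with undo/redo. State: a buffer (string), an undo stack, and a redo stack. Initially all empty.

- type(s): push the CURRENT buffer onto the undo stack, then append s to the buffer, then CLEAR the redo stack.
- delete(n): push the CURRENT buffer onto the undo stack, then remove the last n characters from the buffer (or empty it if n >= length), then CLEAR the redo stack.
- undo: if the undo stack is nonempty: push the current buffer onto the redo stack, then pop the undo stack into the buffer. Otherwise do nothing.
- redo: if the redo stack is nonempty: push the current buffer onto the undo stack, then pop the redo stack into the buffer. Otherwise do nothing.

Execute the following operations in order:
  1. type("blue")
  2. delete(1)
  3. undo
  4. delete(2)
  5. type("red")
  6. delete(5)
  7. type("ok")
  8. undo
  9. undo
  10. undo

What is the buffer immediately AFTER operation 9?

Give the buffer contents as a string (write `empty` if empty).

Answer: blred

Derivation:
After op 1 (type): buf='blue' undo_depth=1 redo_depth=0
After op 2 (delete): buf='blu' undo_depth=2 redo_depth=0
After op 3 (undo): buf='blue' undo_depth=1 redo_depth=1
After op 4 (delete): buf='bl' undo_depth=2 redo_depth=0
After op 5 (type): buf='blred' undo_depth=3 redo_depth=0
After op 6 (delete): buf='(empty)' undo_depth=4 redo_depth=0
After op 7 (type): buf='ok' undo_depth=5 redo_depth=0
After op 8 (undo): buf='(empty)' undo_depth=4 redo_depth=1
After op 9 (undo): buf='blred' undo_depth=3 redo_depth=2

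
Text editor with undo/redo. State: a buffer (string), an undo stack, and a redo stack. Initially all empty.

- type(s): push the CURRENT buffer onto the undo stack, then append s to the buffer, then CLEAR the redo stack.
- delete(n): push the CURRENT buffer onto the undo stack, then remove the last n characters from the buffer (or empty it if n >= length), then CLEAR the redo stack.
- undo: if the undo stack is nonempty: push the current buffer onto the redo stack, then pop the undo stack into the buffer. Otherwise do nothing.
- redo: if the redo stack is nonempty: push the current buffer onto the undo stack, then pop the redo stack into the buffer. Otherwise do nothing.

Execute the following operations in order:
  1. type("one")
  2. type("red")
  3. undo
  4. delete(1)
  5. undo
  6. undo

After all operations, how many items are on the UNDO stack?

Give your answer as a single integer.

Answer: 0

Derivation:
After op 1 (type): buf='one' undo_depth=1 redo_depth=0
After op 2 (type): buf='onered' undo_depth=2 redo_depth=0
After op 3 (undo): buf='one' undo_depth=1 redo_depth=1
After op 4 (delete): buf='on' undo_depth=2 redo_depth=0
After op 5 (undo): buf='one' undo_depth=1 redo_depth=1
After op 6 (undo): buf='(empty)' undo_depth=0 redo_depth=2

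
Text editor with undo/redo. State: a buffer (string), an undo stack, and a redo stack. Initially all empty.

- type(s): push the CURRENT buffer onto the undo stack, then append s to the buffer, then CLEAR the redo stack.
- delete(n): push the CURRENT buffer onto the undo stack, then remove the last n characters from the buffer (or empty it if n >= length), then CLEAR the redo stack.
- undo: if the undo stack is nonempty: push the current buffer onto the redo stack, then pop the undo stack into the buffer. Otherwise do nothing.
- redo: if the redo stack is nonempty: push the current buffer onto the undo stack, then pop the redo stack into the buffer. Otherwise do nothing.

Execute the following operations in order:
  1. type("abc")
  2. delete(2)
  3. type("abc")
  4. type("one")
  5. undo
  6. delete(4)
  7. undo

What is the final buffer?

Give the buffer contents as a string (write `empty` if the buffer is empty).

After op 1 (type): buf='abc' undo_depth=1 redo_depth=0
After op 2 (delete): buf='a' undo_depth=2 redo_depth=0
After op 3 (type): buf='aabc' undo_depth=3 redo_depth=0
After op 4 (type): buf='aabcone' undo_depth=4 redo_depth=0
After op 5 (undo): buf='aabc' undo_depth=3 redo_depth=1
After op 6 (delete): buf='(empty)' undo_depth=4 redo_depth=0
After op 7 (undo): buf='aabc' undo_depth=3 redo_depth=1

Answer: aabc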